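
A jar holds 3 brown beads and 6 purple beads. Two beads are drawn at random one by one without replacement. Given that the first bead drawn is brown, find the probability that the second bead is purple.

3/4

After removing 1 brown, the jar has 6 purple out of 8 remaining.
P(second is purple | given) = 6/8 = 3/4 ≈ 0.7500.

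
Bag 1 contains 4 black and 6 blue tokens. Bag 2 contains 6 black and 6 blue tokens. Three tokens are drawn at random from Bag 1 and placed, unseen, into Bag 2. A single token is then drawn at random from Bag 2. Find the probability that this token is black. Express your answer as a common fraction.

Condition on how many of the transferred tokens are black (from Bag 1: 4 black of 10; then Bag 2 has 15 total).
  0 black: C(4,0)C(6,3)/C(10,3) = 1/6; then P = 6/15
  1 black: C(4,1)C(6,2)/C(10,3) = 1/2; then P = 7/15
  2 black: C(4,2)C(6,1)/C(10,3) = 3/10; then P = 8/15
  3 black: C(4,3)C(6,0)/C(10,3) = 1/30; then P = 9/15
P(black from Bag 2) = 12/25 ≈ 0.4800.

12/25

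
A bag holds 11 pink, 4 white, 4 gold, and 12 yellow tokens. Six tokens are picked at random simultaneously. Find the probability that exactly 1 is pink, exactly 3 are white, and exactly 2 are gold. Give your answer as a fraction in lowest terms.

88/245427

Unordered draws without replacement: count favorable combinations over C(31,6).
Favorable = C(11,1) · C(4,3) · C(4,2) · C(12,0) = 264; total = C(31,6) = 736281.
P = 264/736281 = 88/245427 ≈ 0.0004.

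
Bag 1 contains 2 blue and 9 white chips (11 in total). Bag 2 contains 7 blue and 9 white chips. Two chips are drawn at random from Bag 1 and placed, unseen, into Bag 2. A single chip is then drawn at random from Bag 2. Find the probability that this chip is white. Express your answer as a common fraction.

Condition on how many of the transferred chips are white (from Bag 1: 9 white of 11; then Bag 2 has 18 total).
  0 white: C(9,0)C(2,2)/C(11,2) = 1/55; then P = 9/18
  1 white: C(9,1)C(2,1)/C(11,2) = 18/55; then P = 10/18
  2 white: C(9,2)C(2,0)/C(11,2) = 36/55; then P = 11/18
P(white from Bag 2) = 13/22 ≈ 0.5909.

13/22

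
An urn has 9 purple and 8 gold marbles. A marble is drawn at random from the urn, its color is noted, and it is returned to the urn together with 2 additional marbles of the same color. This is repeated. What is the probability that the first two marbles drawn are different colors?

Either gold then purple, or purple then gold; after the first draw the total is 19.
P = (8/17)·(9/19) + (9/17)·(8/19) = 144/323 ≈ 0.4458.

144/323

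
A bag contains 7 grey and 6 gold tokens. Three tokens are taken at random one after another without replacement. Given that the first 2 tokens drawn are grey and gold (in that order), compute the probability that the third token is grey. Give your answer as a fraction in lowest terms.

After removing 1 grey, 1 gold, the bag has 6 grey out of 11 remaining.
P(third is grey | given) = 6/11 ≈ 0.5455.

6/11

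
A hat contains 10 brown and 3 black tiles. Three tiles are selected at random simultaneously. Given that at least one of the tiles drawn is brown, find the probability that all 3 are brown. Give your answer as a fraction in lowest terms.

P(all 3 brown) = C(10,3)/C(13,3) = 60/143; P(at least one brown) = 1 − C(3,3)/C(13,3) = 285/286.
Since 'all 3 brown' ⊆ 'at least one brown', P(all 3 | at least one) = 60/143 / 285/286 = 8/19 ≈ 0.4211.

8/19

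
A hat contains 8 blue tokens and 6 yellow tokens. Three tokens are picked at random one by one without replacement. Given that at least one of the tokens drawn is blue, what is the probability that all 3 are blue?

P(all 3 blue) = C(8,3)/C(14,3) = 2/13; P(at least one blue) = 1 − C(6,3)/C(14,3) = 86/91.
Since 'all 3 blue' ⊆ 'at least one blue', P(all 3 | at least one) = 2/13 / 86/91 = 7/43 ≈ 0.1628.

7/43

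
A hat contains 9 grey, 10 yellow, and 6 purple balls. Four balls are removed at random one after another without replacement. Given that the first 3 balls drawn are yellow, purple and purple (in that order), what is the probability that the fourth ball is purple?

2/11

After removing 1 yellow, 2 purple, the hat has 4 purple out of 22 remaining.
P(fourth is purple | given) = 4/22 = 2/11 ≈ 0.1818.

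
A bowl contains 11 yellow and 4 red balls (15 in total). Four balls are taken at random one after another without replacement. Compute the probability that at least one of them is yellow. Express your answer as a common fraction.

1364/1365

Use the complement: P(at least one yellow) = 1 − P(no yellow).
P(none) = C(4,4)/C(15,4) = 1/1365.
So P = 1 − 1/1365 = 1364/1365 ≈ 0.9993.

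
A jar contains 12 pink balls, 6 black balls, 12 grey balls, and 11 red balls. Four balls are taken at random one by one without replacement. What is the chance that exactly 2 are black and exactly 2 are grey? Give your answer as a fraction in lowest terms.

Unordered draws without replacement: count favorable combinations over C(41,4).
Favorable = C(12,0) · C(6,2) · C(12,2) · C(11,0) = 990; total = C(41,4) = 101270.
P = 990/101270 = 99/10127 ≈ 0.0098.

99/10127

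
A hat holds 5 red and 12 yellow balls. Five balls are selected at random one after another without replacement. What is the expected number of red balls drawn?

By linearity of expectation, E[X] = Σ P(draw i is red); by symmetry each draw (even without replacement) has P(red) = 5/17.
E[X] = 5 · 5/17 = 25/17 ≈ 1.4706.

25/17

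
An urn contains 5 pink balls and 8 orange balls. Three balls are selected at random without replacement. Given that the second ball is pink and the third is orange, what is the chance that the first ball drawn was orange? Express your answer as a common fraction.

P(first=orange and the second ball is pink and the third is orange) = (8/13)·(5/12)·(7/11) = 70/429.
P(E) = Σ over first color = 40/429 + 70/429 = 10/39.
By Bayes, P(first=orange | E) = 70/429 / 10/39 = 7/11 ≈ 0.6364.

7/11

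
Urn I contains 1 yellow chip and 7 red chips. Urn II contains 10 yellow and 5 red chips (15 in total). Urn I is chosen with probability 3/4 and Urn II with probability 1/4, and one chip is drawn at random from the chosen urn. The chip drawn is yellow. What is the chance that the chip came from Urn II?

16/25

P(yellow | Urn I) = 1/8; P(yellow | Urn II) = 2/3.
P(yellow) = 3/4·1/8 + 1/4·2/3 = 25/96.
By Bayes' rule, P(Urn II | yellow) = 1/6 / 25/96 = 16/25 ≈ 0.6400.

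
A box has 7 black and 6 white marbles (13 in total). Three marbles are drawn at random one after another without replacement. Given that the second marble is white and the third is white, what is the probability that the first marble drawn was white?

P(first=white and the second marble is white and the third is white) = (6/13)·(5/12)·(4/11) = 10/143.
P(E) = Σ over first color = 35/286 + 10/143 = 5/26.
By Bayes, P(first=white | E) = 10/143 / 5/26 = 4/11 ≈ 0.3636.

4/11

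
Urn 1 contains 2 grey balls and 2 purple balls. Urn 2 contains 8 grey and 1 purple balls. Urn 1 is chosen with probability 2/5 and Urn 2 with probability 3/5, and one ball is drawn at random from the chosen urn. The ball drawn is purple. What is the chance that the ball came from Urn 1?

P(purple | Urn 1) = 1/2; P(purple | Urn 2) = 1/9.
P(purple) = 2/5·1/2 + 3/5·1/9 = 4/15.
By Bayes' rule, P(Urn 1 | purple) = 1/5 / 4/15 = 3/4 ≈ 0.7500.

3/4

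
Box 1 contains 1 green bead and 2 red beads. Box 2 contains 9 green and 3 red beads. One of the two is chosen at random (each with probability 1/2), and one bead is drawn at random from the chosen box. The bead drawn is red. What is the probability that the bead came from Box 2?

P(red | Box 1) = 2/3; P(red | Box 2) = 1/4.
P(red) = 1/2·2/3 + 1/2·1/4 = 11/24.
By Bayes' rule, P(Box 2 | red) = 1/8 / 11/24 = 3/11 ≈ 0.2727.

3/11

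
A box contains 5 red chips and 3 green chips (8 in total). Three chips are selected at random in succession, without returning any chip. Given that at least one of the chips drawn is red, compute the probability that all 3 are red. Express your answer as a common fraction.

P(all 3 red) = C(5,3)/C(8,3) = 5/28; P(at least one red) = 1 − C(3,3)/C(8,3) = 55/56.
Since 'all 3 red' ⊆ 'at least one red', P(all 3 | at least one) = 5/28 / 55/56 = 2/11 ≈ 0.1818.

2/11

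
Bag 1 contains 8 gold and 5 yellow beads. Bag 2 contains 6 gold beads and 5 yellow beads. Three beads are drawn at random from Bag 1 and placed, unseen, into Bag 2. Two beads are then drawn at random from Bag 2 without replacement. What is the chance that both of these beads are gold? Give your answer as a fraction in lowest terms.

353/1183

Condition on how many of the transferred beads are gold (from Bag 1: 8 gold of 13; then Bag 2 has 14 total).
  0 gold: C(8,0)C(5,3)/C(13,3) = 5/143; then P = C(6,2)/C(14,2) = 15/91
  1 gold: C(8,1)C(5,2)/C(13,3) = 40/143; then P = C(7,2)/C(14,2) = 3/13
  2 gold: C(8,2)C(5,1)/C(13,3) = 70/143; then P = C(8,2)/C(14,2) = 4/13
  3 gold: C(8,3)C(5,0)/C(13,3) = 28/143; then P = C(9,2)/C(14,2) = 36/91
P(both gold) = 353/1183 ≈ 0.2984.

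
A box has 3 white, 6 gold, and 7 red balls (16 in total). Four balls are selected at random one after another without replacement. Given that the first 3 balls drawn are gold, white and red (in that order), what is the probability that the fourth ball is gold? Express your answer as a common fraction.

After removing 1 white, 1 gold, 1 red, the box has 5 gold out of 13 remaining.
P(fourth is gold | given) = 5/13 ≈ 0.3846.

5/13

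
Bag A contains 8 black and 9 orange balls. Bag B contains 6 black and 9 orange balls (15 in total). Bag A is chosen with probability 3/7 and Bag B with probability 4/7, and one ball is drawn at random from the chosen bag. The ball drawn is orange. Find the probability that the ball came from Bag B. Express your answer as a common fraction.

P(orange | Bag A) = 9/17; P(orange | Bag B) = 3/5.
P(orange) = 3/7·9/17 + 4/7·3/5 = 339/595.
By Bayes' rule, P(Bag B | orange) = 12/35 / 339/595 = 68/113 ≈ 0.6018.

68/113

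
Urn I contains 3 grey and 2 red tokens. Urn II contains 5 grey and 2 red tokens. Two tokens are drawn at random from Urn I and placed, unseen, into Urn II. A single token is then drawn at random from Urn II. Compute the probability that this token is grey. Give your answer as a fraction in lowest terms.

Condition on how many of the transferred tokens are grey (from Urn I: 3 grey of 5; then Urn II has 9 total).
  0 grey: C(3,0)C(2,2)/C(5,2) = 1/10; then P = 5/9
  1 grey: C(3,1)C(2,1)/C(5,2) = 3/5; then P = 6/9
  2 grey: C(3,2)C(2,0)/C(5,2) = 3/10; then P = 7/9
P(grey from Urn II) = 31/45 ≈ 0.6889.

31/45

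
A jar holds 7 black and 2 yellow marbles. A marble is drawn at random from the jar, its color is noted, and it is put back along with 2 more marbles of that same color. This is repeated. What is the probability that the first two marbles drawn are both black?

After a black draw the jar holds 9 black out of 11.
P = (7/9)·(9/11) = 7/11 ≈ 0.6364.

7/11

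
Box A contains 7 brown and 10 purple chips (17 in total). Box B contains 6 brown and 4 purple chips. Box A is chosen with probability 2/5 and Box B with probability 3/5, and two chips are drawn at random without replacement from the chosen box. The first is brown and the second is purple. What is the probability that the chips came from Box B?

272/447

P(E | Box A) = 35/136; P(E | Box B) = 4/15.
P(E) = 2/5·35/136 + 3/5·4/15 = 447/1700.
By Bayes' rule, P(Box B | E) = 4/25 / 447/1700 = 272/447 ≈ 0.6085.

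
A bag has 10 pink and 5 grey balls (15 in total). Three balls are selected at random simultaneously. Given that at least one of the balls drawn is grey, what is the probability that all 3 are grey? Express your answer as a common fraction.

2/67

P(all 3 grey) = C(5,3)/C(15,3) = 2/91; P(at least one grey) = 1 − C(10,3)/C(15,3) = 67/91.
Since 'all 3 grey' ⊆ 'at least one grey', P(all 3 | at least one) = 2/91 / 67/91 = 2/67 ≈ 0.0299.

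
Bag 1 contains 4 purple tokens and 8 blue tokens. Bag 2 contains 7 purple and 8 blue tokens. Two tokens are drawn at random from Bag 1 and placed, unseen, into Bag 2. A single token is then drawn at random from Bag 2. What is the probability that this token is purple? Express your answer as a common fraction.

23/51

Condition on how many of the transferred tokens are purple (from Bag 1: 4 purple of 12; then Bag 2 has 17 total).
  0 purple: C(4,0)C(8,2)/C(12,2) = 14/33; then P = 7/17
  1 purple: C(4,1)C(8,1)/C(12,2) = 16/33; then P = 8/17
  2 purple: C(4,2)C(8,0)/C(12,2) = 1/11; then P = 9/17
P(purple from Bag 2) = 23/51 ≈ 0.4510.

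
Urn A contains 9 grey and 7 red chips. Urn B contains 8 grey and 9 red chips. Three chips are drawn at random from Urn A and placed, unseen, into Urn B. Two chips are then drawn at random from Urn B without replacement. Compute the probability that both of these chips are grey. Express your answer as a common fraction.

106/475

Condition on how many of the transferred chips are grey (from Urn A: 9 grey of 16; then Urn B has 20 total).
  0 grey: C(9,0)C(7,3)/C(16,3) = 1/16; then P = C(8,2)/C(20,2) = 14/95
  1 grey: C(9,1)C(7,2)/C(16,3) = 27/80; then P = C(9,2)/C(20,2) = 18/95
  2 grey: C(9,2)C(7,1)/C(16,3) = 9/20; then P = C(10,2)/C(20,2) = 9/38
  3 grey: C(9,3)C(7,0)/C(16,3) = 3/20; then P = C(11,2)/C(20,2) = 11/38
P(both grey) = 106/475 ≈ 0.2232.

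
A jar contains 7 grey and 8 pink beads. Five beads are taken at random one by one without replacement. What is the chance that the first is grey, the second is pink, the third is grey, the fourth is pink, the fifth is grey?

14/429

Multiply the conditional probability of each draw in order, without replacement, so each draw removes one from its color and from the total.
P = (7/15) · (8/14) · (6/13) · (7/12) · (5/11) = 14/429 ≈ 0.0326.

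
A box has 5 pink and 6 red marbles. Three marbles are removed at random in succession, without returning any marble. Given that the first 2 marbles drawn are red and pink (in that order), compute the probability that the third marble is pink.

After removing 1 pink, 1 red, the box has 4 pink out of 9 remaining.
P(third is pink | given) = 4/9 ≈ 0.4444.

4/9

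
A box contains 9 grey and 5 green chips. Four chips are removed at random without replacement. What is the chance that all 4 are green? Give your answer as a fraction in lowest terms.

5/1001

Unordered draws without replacement: count favorable combinations over C(14,4).
Favorable = C(9,0) · C(5,4) = 5; total = C(14,4) = 1001.
P = 5/1001 = 5/1001 ≈ 0.0050.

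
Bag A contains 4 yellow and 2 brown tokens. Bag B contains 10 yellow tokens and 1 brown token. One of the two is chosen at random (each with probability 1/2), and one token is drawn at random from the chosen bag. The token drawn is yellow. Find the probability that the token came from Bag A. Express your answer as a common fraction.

P(yellow | Bag A) = 2/3; P(yellow | Bag B) = 10/11.
P(yellow) = 1/2·2/3 + 1/2·10/11 = 26/33.
By Bayes' rule, P(Bag A | yellow) = 1/3 / 26/33 = 11/26 ≈ 0.4231.

11/26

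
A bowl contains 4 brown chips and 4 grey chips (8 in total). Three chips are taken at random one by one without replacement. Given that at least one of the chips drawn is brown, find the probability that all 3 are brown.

1/13

P(all 3 brown) = C(4,3)/C(8,3) = 1/14; P(at least one brown) = 1 − C(4,3)/C(8,3) = 13/14.
Since 'all 3 brown' ⊆ 'at least one brown', P(all 3 | at least one) = 1/14 / 13/14 = 1/13 ≈ 0.0769.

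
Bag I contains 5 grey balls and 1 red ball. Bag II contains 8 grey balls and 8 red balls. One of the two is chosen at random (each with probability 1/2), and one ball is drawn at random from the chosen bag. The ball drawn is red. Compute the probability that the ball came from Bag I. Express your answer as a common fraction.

1/4

P(red | Bag I) = 1/6; P(red | Bag II) = 1/2.
P(red) = 1/2·1/6 + 1/2·1/2 = 1/3.
By Bayes' rule, P(Bag I | red) = 1/12 / 1/3 = 1/4 ≈ 0.2500.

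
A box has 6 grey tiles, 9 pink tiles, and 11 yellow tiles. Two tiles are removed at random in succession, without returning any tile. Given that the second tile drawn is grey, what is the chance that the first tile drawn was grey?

1/5

P(first=grey and the second tile drawn is grey) = (6/26)·(5/25) = 3/65.
P(the second tile drawn is grey) = Σ over first color = 3/65 + 27/325 + 33/325 = 3/13.
By Bayes, P(first=grey | the second tile drawn is grey) = 3/65 / 3/13 = 1/5 ≈ 0.2000.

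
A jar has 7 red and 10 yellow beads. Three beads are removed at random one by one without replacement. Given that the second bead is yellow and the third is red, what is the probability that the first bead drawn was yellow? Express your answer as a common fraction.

P(first=yellow and the second bead is yellow and the third is red) = (10/17)·(9/16)·(7/15) = 21/136.
P(E) = Σ over first color = 7/68 + 21/136 = 35/136.
By Bayes, P(first=yellow | E) = 21/136 / 35/136 = 3/5 ≈ 0.6000.

3/5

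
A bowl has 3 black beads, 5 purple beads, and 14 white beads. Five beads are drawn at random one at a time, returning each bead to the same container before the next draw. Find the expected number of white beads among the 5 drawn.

By linearity of expectation, E[X] = Σ P(draw i is white); each independent draw has P(white) = 14/22.
E[X] = 5 · 14/22 = 35/11 ≈ 3.1818.

35/11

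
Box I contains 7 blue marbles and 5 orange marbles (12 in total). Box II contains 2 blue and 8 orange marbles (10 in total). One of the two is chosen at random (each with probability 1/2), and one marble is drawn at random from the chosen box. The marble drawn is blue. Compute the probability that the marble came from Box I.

P(blue | Box I) = 7/12; P(blue | Box II) = 1/5.
P(blue) = 1/2·7/12 + 1/2·1/5 = 47/120.
By Bayes' rule, P(Box I | blue) = 7/24 / 47/120 = 35/47 ≈ 0.7447.

35/47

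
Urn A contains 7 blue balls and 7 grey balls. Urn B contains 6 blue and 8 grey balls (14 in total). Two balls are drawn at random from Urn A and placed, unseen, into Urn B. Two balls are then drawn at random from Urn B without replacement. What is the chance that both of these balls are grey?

Condition on how many of the transferred balls are grey (from Urn A: 7 grey of 14; then Urn B has 16 total).
  0 grey: C(7,0)C(7,2)/C(14,2) = 3/13; then P = C(8,2)/C(16,2) = 7/30
  1 grey: C(7,1)C(7,1)/C(14,2) = 7/13; then P = C(9,2)/C(16,2) = 3/10
  2 grey: C(7,2)C(7,0)/C(14,2) = 3/13; then P = C(10,2)/C(16,2) = 3/8
P(both grey) = 157/520 ≈ 0.3019.

157/520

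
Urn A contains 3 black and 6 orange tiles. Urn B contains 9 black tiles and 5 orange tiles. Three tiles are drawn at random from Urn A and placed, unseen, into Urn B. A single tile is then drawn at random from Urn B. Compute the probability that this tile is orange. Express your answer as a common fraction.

7/17

Condition on how many of the transferred tiles are orange (from Urn A: 6 orange of 9; then Urn B has 17 total).
  0 orange: C(6,0)C(3,3)/C(9,3) = 1/84; then P = 5/17
  1 orange: C(6,1)C(3,2)/C(9,3) = 3/14; then P = 6/17
  2 orange: C(6,2)C(3,1)/C(9,3) = 15/28; then P = 7/17
  3 orange: C(6,3)C(3,0)/C(9,3) = 5/21; then P = 8/17
P(orange from Urn B) = 7/17 ≈ 0.4118.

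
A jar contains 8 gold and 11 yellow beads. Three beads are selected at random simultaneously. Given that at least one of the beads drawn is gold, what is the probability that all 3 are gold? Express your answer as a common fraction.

P(all 3 gold) = C(8,3)/C(19,3) = 56/969; P(at least one gold) = 1 − C(11,3)/C(19,3) = 268/323.
Since 'all 3 gold' ⊆ 'at least one gold', P(all 3 | at least one) = 56/969 / 268/323 = 14/201 ≈ 0.0697.

14/201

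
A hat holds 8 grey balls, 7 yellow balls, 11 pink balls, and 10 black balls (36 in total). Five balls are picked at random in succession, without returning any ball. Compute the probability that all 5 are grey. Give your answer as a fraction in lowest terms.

1/6732

Unordered draws without replacement: count favorable combinations over C(36,5).
Favorable = C(8,5) · C(7,0) · C(11,0) · C(10,0) = 56; total = C(36,5) = 376992.
P = 56/376992 = 1/6732 ≈ 0.0001.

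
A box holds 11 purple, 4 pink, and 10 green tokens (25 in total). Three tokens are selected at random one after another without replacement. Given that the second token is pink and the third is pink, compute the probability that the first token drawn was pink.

2/23

P(first=pink and the second token is pink and the third is pink) = (4/25)·(3/24)·(2/23) = 1/575.
P(E) = Σ over first color = 11/1150 + 1/575 + 1/115 = 1/50.
By Bayes, P(first=pink | E) = 1/575 / 1/50 = 2/23 ≈ 0.0870.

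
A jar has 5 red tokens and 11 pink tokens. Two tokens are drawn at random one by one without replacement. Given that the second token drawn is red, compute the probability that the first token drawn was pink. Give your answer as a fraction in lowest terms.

11/15

P(first=pink and the second token drawn is red) = (11/16)·(5/15) = 11/48.
P(the second token drawn is red) = Σ over first color = 1/12 + 11/48 = 5/16.
By Bayes, P(first=pink | the second token drawn is red) = 11/48 / 5/16 = 11/15 ≈ 0.7333.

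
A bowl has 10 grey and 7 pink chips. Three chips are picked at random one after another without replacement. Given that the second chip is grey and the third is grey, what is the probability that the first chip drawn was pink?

7/15

P(first=pink and the second chip is grey and the third is grey) = (7/17)·(10/16)·(9/15) = 21/136.
P(E) = Σ over first color = 3/17 + 21/136 = 45/136.
By Bayes, P(first=pink | E) = 21/136 / 45/136 = 7/15 ≈ 0.4667.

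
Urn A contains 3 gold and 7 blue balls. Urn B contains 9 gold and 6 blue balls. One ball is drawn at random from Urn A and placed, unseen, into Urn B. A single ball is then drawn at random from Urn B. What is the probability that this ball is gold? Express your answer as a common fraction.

Condition on how many of the transferred balls are gold (from Urn A: 3 gold of 10; then Urn B has 16 total).
  0 gold: C(3,0)C(7,1)/C(10,1) = 7/10; then P = 9/16
  1 gold: C(3,1)C(7,0)/C(10,1) = 3/10; then P = 10/16
P(gold from Urn B) = 93/160 ≈ 0.5813.

93/160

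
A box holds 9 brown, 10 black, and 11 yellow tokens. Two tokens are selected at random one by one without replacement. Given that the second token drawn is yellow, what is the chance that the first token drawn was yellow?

10/29

P(first=yellow and the second token drawn is yellow) = (11/30)·(10/29) = 11/87.
P(the second token drawn is yellow) = Σ over first color = 33/290 + 11/87 + 11/87 = 11/30.
By Bayes, P(first=yellow | the second token drawn is yellow) = 11/87 / 11/30 = 10/29 ≈ 0.3448.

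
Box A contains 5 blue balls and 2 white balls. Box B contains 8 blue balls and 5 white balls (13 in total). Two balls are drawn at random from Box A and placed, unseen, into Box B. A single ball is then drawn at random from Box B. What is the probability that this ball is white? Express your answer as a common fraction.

Condition on how many of the transferred balls are white (from Box A: 2 white of 7; then Box B has 15 total).
  0 white: C(2,0)C(5,2)/C(7,2) = 10/21; then P = 5/15
  1 white: C(2,1)C(5,1)/C(7,2) = 10/21; then P = 6/15
  2 white: C(2,2)C(5,0)/C(7,2) = 1/21; then P = 7/15
P(white from Box B) = 13/35 ≈ 0.3714.

13/35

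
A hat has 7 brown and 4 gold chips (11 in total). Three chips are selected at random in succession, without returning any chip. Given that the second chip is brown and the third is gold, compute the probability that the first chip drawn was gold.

P(first=gold and the second chip is brown and the third is gold) = (4/11)·(7/10)·(3/9) = 14/165.
P(E) = Σ over first color = 28/165 + 14/165 = 14/55.
By Bayes, P(first=gold | E) = 14/165 / 14/55 = 1/3 ≈ 0.3333.

1/3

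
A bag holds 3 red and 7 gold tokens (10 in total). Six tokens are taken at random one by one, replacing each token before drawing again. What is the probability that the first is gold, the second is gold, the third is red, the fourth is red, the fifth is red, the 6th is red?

3969/1000000

Multiply the conditional probability of each draw in order, with replacement (the composition resets each draw).
P = (7/10) · (7/10) · (3/10) · (3/10) · (3/10) · (3/10) = 3969/1000000 ≈ 0.0040.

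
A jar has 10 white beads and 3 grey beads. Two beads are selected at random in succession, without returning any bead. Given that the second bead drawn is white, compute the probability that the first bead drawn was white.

P(first=white and the second bead drawn is white) = (10/13)·(9/12) = 15/26.
P(the second bead drawn is white) = Σ over first color = 15/26 + 5/26 = 10/13.
By Bayes, P(first=white | the second bead drawn is white) = 15/26 / 10/13 = 3/4 ≈ 0.7500.

3/4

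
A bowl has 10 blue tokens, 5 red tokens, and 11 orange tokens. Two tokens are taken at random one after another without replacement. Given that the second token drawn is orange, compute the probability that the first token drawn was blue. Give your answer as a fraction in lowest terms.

P(first=blue and the second token drawn is orange) = (10/26)·(11/25) = 11/65.
P(the second token drawn is orange) = Σ over first color = 11/65 + 11/130 + 11/65 = 11/26.
By Bayes, P(first=blue | the second token drawn is orange) = 11/65 / 11/26 = 2/5 ≈ 0.4000.

2/5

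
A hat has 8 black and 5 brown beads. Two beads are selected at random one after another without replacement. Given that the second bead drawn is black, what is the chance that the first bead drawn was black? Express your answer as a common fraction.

P(first=black and the second bead drawn is black) = (8/13)·(7/12) = 14/39.
P(the second bead drawn is black) = Σ over first color = 14/39 + 10/39 = 8/13.
By Bayes, P(first=black | the second bead drawn is black) = 14/39 / 8/13 = 7/12 ≈ 0.5833.

7/12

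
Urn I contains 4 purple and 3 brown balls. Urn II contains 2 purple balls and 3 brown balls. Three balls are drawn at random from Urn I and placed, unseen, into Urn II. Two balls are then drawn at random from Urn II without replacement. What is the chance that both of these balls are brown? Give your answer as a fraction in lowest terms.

Condition on how many of the transferred balls are brown (from Urn I: 3 brown of 7; then Urn II has 8 total).
  0 brown: C(3,0)C(4,3)/C(7,3) = 4/35; then P = C(3,2)/C(8,2) = 3/28
  1 brown: C(3,1)C(4,2)/C(7,3) = 18/35; then P = C(4,2)/C(8,2) = 3/14
  2 brown: C(3,2)C(4,1)/C(7,3) = 12/35; then P = C(5,2)/C(8,2) = 5/14
  3 brown: C(3,3)C(4,0)/C(7,3) = 1/35; then P = C(6,2)/C(8,2) = 15/28
P(both brown) = 51/196 ≈ 0.2602.

51/196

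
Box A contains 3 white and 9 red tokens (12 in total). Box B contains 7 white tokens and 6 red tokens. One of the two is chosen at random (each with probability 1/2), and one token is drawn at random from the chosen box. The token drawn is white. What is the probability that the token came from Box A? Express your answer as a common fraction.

13/41

P(white | Box A) = 1/4; P(white | Box B) = 7/13.
P(white) = 1/2·1/4 + 1/2·7/13 = 41/104.
By Bayes' rule, P(Box A | white) = 1/8 / 41/104 = 13/41 ≈ 0.3171.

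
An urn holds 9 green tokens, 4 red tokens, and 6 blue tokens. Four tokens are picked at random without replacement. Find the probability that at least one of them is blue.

3161/3876

Use the complement: P(at least one blue) = 1 − P(no blue).
P(none) = C(13,4)/C(19,4) = 715/3876.
So P = 1 − 715/3876 = 3161/3876 ≈ 0.8155.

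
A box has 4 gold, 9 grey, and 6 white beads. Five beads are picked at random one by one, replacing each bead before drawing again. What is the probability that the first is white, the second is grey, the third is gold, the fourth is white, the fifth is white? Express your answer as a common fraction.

Multiply the conditional probability of each draw in order, with replacement (the composition resets each draw).
P = (6/19) · (9/19) · (4/19) · (6/19) · (6/19) = 7776/2476099 ≈ 0.0031.

7776/2476099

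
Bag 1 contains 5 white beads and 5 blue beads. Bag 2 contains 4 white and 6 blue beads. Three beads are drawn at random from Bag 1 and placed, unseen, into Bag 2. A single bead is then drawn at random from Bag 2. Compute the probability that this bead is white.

Condition on how many of the transferred beads are white (from Bag 1: 5 white of 10; then Bag 2 has 13 total).
  0 white: C(5,0)C(5,3)/C(10,3) = 1/12; then P = 4/13
  1 white: C(5,1)C(5,2)/C(10,3) = 5/12; then P = 5/13
  2 white: C(5,2)C(5,1)/C(10,3) = 5/12; then P = 6/13
  3 white: C(5,3)C(5,0)/C(10,3) = 1/12; then P = 7/13
P(white from Bag 2) = 11/26 ≈ 0.4231.

11/26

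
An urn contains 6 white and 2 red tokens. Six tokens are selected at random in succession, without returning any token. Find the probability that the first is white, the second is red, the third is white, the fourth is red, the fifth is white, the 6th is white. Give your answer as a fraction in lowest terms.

Multiply the conditional probability of each draw in order, without replacement, so each draw removes one from its color and from the total.
P = (6/8) · (2/7) · (5/6) · (1/5) · (4/4) · (3/3) = 1/28 ≈ 0.0357.

1/28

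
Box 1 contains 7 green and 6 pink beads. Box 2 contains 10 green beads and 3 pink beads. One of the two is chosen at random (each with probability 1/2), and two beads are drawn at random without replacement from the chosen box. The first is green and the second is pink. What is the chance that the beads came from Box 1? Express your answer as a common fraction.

7/12

P(E | Box 1) = 7/26; P(E | Box 2) = 5/26.
P(E) = 1/2·7/26 + 1/2·5/26 = 3/13.
By Bayes' rule, P(Box 1 | E) = 7/52 / 3/13 = 7/12 ≈ 0.5833.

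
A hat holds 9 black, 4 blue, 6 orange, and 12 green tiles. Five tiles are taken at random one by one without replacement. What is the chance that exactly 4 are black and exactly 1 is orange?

4/899

Unordered draws without replacement: count favorable combinations over C(31,5).
Favorable = C(9,4) · C(4,0) · C(6,1) · C(12,0) = 756; total = C(31,5) = 169911.
P = 756/169911 = 4/899 ≈ 0.0044.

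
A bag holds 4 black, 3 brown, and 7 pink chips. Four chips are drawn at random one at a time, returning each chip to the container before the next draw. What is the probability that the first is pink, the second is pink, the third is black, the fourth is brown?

Multiply the conditional probability of each draw in order, with replacement (the composition resets each draw).
P = (7/14) · (7/14) · (4/14) · (3/14) = 3/196 ≈ 0.0153.

3/196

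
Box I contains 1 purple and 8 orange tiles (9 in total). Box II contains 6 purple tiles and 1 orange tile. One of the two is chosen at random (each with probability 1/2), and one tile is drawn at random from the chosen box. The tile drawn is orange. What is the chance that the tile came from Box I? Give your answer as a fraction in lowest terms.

56/65

P(orange | Box I) = 8/9; P(orange | Box II) = 1/7.
P(orange) = 1/2·8/9 + 1/2·1/7 = 65/126.
By Bayes' rule, P(Box I | orange) = 4/9 / 65/126 = 56/65 ≈ 0.8615.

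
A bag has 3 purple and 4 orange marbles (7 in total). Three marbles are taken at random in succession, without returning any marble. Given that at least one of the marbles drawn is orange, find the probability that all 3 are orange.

2/17

P(all 3 orange) = C(4,3)/C(7,3) = 4/35; P(at least one orange) = 1 − C(3,3)/C(7,3) = 34/35.
Since 'all 3 orange' ⊆ 'at least one orange', P(all 3 | at least one) = 4/35 / 34/35 = 2/17 ≈ 0.1176.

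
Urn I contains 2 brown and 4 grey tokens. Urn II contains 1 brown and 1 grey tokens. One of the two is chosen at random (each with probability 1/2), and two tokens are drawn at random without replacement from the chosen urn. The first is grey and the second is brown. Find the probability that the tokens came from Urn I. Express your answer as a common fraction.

8/23

P(E | Urn I) = 4/15; P(E | Urn II) = 1/2.
P(E) = 1/2·4/15 + 1/2·1/2 = 23/60.
By Bayes' rule, P(Urn I | E) = 2/15 / 23/60 = 8/23 ≈ 0.3478.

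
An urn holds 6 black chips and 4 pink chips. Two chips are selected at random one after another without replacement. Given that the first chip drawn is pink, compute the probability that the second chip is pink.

After removing 1 pink, the urn has 3 pink out of 9 remaining.
P(second is pink | given) = 3/9 = 1/3 ≈ 0.3333.

1/3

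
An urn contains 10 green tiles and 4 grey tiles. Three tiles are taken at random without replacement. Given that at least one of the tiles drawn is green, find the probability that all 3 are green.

P(all 3 green) = C(10,3)/C(14,3) = 30/91; P(at least one green) = 1 − C(4,3)/C(14,3) = 90/91.
Since 'all 3 green' ⊆ 'at least one green', P(all 3 | at least one) = 30/91 / 90/91 = 1/3 ≈ 0.3333.

1/3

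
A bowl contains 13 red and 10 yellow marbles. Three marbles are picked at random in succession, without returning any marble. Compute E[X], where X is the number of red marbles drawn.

By linearity of expectation, E[X] = Σ P(draw i is red); by symmetry each draw (even without replacement) has P(red) = 13/23.
E[X] = 3 · 13/23 = 39/23 ≈ 1.6957.

39/23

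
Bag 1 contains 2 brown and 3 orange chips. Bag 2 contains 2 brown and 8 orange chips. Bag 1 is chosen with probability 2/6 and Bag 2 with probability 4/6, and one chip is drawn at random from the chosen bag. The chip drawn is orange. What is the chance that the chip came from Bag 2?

P(orange | Bag 1) = 3/5; P(orange | Bag 2) = 4/5.
P(orange) = 1/3·3/5 + 2/3·4/5 = 11/15.
By Bayes' rule, P(Bag 2 | orange) = 8/15 / 11/15 = 8/11 ≈ 0.7273.

8/11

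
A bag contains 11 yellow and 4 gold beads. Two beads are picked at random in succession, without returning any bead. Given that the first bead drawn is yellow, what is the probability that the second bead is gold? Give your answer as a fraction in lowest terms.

After removing 1 yellow, the bag has 4 gold out of 14 remaining.
P(second is gold | given) = 4/14 = 2/7 ≈ 0.2857.

2/7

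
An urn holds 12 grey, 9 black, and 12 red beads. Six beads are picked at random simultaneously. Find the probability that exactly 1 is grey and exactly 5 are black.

Unordered draws without replacement: count favorable combinations over C(33,6).
Favorable = C(12,1) · C(9,5) · C(12,0) = 1512; total = C(33,6) = 1107568.
P = 1512/1107568 = 27/19778 ≈ 0.0014.

27/19778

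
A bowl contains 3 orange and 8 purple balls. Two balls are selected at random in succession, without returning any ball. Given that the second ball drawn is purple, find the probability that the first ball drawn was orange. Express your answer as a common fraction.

3/10

P(first=orange and the second ball drawn is purple) = (3/11)·(8/10) = 12/55.
P(the second ball drawn is purple) = Σ over first color = 12/55 + 28/55 = 8/11.
By Bayes, P(first=orange | the second ball drawn is purple) = 12/55 / 8/11 = 3/10 ≈ 0.3000.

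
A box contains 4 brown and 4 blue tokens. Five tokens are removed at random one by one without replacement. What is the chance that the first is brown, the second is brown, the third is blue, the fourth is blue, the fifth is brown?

Multiply the conditional probability of each draw in order, without replacement, so each draw removes one from its color and from the total.
P = (4/8) · (3/7) · (4/6) · (3/5) · (2/4) = 3/70 ≈ 0.0429.

3/70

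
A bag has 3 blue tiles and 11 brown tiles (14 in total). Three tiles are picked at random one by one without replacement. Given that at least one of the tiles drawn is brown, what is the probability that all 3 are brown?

P(all 3 brown) = C(11,3)/C(14,3) = 165/364; P(at least one brown) = 1 − C(3,3)/C(14,3) = 363/364.
Since 'all 3 brown' ⊆ 'at least one brown', P(all 3 | at least one) = 165/364 / 363/364 = 5/11 ≈ 0.4545.

5/11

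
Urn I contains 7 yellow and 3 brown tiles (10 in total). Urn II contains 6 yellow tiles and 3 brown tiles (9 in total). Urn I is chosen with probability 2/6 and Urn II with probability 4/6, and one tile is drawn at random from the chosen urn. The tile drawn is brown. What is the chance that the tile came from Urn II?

20/29

P(brown | Urn I) = 3/10; P(brown | Urn II) = 1/3.
P(brown) = 1/3·3/10 + 2/3·1/3 = 29/90.
By Bayes' rule, P(Urn II | brown) = 2/9 / 29/90 = 20/29 ≈ 0.6897.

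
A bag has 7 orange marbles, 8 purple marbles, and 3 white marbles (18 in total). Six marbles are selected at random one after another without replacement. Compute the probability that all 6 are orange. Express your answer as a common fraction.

Unordered draws without replacement: count favorable combinations over C(18,6).
Favorable = C(7,6) · C(8,0) · C(3,0) = 7; total = C(18,6) = 18564.
P = 7/18564 = 1/2652 ≈ 0.0004.

1/2652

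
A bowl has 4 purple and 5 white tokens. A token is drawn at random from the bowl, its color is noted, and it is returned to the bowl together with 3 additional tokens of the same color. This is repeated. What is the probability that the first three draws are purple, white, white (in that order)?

8/81

Track the composition after each reinforcement of +3.
P = (4/9) · (5/12) · (8/15) = 8/81 ≈ 0.0988.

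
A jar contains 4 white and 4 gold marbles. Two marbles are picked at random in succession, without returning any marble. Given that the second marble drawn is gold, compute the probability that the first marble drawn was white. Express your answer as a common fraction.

4/7

P(first=white and the second marble drawn is gold) = (4/8)·(4/7) = 2/7.
P(the second marble drawn is gold) = Σ over first color = 2/7 + 3/14 = 1/2.
By Bayes, P(first=white | the second marble drawn is gold) = 2/7 / 1/2 = 4/7 ≈ 0.5714.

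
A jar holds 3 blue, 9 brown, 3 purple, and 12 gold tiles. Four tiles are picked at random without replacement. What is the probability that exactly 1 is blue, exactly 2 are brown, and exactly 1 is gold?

Unordered draws without replacement: count favorable combinations over C(27,4).
Favorable = C(3,1) · C(9,2) · C(3,0) · C(12,1) = 1296; total = C(27,4) = 17550.
P = 1296/17550 = 24/325 ≈ 0.0738.

24/325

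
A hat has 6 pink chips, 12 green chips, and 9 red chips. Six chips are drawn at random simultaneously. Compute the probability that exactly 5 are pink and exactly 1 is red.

Unordered draws without replacement: count favorable combinations over C(27,6).
Favorable = C(6,5) · C(12,0) · C(9,1) = 54; total = C(27,6) = 296010.
P = 54/296010 = 3/16445 ≈ 0.0002.

3/16445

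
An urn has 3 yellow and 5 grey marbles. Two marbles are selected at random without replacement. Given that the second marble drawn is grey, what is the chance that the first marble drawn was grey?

P(first=grey and the second marble drawn is grey) = (5/8)·(4/7) = 5/14.
P(the second marble drawn is grey) = Σ over first color = 15/56 + 5/14 = 5/8.
By Bayes, P(first=grey | the second marble drawn is grey) = 5/14 / 5/8 = 4/7 ≈ 0.5714.

4/7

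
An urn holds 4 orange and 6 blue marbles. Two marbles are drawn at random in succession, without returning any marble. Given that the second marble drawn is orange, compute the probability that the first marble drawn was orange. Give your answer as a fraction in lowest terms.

1/3

P(first=orange and the second marble drawn is orange) = (4/10)·(3/9) = 2/15.
P(the second marble drawn is orange) = Σ over first color = 2/15 + 4/15 = 2/5.
By Bayes, P(first=orange | the second marble drawn is orange) = 2/15 / 2/5 = 1/3 ≈ 0.3333.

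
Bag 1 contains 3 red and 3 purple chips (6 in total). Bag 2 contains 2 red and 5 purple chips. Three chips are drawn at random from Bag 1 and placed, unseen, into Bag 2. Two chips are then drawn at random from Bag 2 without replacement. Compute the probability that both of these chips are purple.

Condition on how many of the transferred chips are purple (from Bag 1: 3 purple of 6; then Bag 2 has 10 total).
  0 purple: C(3,0)C(3,3)/C(6,3) = 1/20; then P = C(5,2)/C(10,2) = 2/9
  1 purple: C(3,1)C(3,2)/C(6,3) = 9/20; then P = C(6,2)/C(10,2) = 1/3
  2 purple: C(3,2)C(3,1)/C(6,3) = 9/20; then P = C(7,2)/C(10,2) = 7/15
  3 purple: C(3,3)C(3,0)/C(6,3) = 1/20; then P = C(8,2)/C(10,2) = 28/45
P(both purple) = 181/450 ≈ 0.4022.

181/450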